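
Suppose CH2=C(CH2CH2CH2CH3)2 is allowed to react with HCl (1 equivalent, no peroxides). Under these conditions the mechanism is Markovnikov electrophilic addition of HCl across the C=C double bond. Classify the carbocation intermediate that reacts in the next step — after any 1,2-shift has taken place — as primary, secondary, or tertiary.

Step 1: Protonation of the alkene by HCl: the π bond acts as the nucleophile and picks up H⁺, giving the more stable (Markovnikov) tertiary carbocation. The H–Cl bond breaks heterolytically, releasing Cl⁻.
No single 1,2-shift to an adjacent carbon would give a more-substituted cation, so no rearrangement occurs.

tertiary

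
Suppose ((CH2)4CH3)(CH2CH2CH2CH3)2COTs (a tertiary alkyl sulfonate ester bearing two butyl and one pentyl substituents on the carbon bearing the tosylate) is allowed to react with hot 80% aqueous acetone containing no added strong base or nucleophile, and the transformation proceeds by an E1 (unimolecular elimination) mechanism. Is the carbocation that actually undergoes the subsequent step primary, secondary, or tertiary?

tertiary

Step 1: Unassisted departure of TsO⁻ (taking the C–O bonding pair) generates a tertiary carbocation.
No single 1,2-shift to an adjacent carbon would give a more-substituted cation, so no rearrangement occurs.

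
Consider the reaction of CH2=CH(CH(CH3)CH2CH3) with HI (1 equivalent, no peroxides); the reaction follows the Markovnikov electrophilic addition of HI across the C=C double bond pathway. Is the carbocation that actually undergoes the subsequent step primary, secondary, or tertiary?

Step 1: Electrophilic addition begins with the π(C=C) electrons forming a bond to the proton of HI. Following Markovnikov's rule, the resulting cation is secondary. The H–I bond breaks heterolytically, releasing I⁻.
Step 2: A 1,2-hydride shift from the adjacent sec-butyl carbon moves the positive charge from the secondary centre to an adjacent carbon, generating a more stable tertiary carbocation.
The cation rearranges from secondary to tertiary via a 1,2-hydride shift from the adjacent sec-butyl carbon; the tertiary cation is what reacts next.

tertiary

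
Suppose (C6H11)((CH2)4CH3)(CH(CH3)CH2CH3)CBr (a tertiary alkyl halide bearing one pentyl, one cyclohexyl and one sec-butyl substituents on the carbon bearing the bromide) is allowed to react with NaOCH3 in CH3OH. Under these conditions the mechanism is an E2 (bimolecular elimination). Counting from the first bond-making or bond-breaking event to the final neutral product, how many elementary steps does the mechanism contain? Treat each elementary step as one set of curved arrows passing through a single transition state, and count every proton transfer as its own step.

1

Step 1: Concerted anti-periplanar elimination: CH3O⁻ abstracts a β-H while Br⁻ leaves, and the C–H electrons become the new C=C π bond — all in a single transition state.
Total: 1 elementary step.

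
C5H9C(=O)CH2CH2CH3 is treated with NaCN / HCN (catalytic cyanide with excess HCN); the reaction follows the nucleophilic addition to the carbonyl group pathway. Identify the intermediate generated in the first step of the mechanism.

Step 1: Nucleophilic addition: CN⁻ adds to the carbonyl carbon, pushing the π(C=O) electron pair onto oxygen and giving a tetrahedral alkoxide.
After step 1 the species present is a tetrahedral alkoxide intermediate.

tetrahedral alkoxide intermediate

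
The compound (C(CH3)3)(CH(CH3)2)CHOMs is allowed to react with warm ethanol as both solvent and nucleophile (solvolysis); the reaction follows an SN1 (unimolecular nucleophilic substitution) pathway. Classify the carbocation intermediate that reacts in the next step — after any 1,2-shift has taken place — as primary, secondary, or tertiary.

tertiary

Step 1: Unassisted departure of MsO⁻ (taking the C–O bonding pair) generates a secondary carbocation.
Step 2: Carbocation rearrangement: a 1,2-hydride shift from the adjacent isopropyl carbon converts the initially-formed secondary cation into the more stable tertiary cation.
The cation rearranges from secondary to tertiary via a 1,2-hydride shift from the adjacent isopropyl carbon; the tertiary cation is what reacts next.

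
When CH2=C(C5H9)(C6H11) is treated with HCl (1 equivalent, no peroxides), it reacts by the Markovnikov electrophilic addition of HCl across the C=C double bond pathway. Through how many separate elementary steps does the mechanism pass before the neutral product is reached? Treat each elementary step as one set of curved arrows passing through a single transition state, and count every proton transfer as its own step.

2

Step 1: The π electrons of the C=C bond attack a proton of HCl; Markovnikov addition places the new C–H on the less-substituted alkene carbon, so the positive charge ends up on the more-substituted carbon — a tertiary carbocation. The H–Cl bond breaks heterolytically, releasing Cl⁻.
(No 1,2-shift: no single shift to an adjacent carbon would give a more stable cation.)
Step 2: Nucleophilic attack by Cl⁻ on the carbocation completes the addition, giving R–Cl.
Total: 2 elementary steps.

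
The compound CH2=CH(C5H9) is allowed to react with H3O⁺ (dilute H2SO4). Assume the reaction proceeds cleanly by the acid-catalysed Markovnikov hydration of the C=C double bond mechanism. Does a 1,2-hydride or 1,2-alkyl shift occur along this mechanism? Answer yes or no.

The first-formed carbocation is secondary.
The adjacent cyclopentyl carbon already bears 2 other carbon substituents and has a hydrogen to migrate; after a 1,2-hydride shift from that carbon the positive charge sits on a tertiary centre.
Tertiary is more stable than secondary, so the shift occurs.

yes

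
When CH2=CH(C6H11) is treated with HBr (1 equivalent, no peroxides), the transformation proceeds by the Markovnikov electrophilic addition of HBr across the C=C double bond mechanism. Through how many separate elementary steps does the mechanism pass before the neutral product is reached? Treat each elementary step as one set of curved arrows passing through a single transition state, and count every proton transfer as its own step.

Step 1: Protonation of the alkene by HBr: the π bond acts as the nucleophile and picks up H⁺, giving the more stable (Markovnikov) secondary carbocation. The H–Br bond breaks heterolytically, releasing Br⁻.
Step 2: A hydride (H with its bonding pair) migrates from the adjacent cyclohexyl carbon to the cationic centre — a 1,2-hydride shift — upgrading the secondary cation to a tertiary one.
Step 3: The Br⁻ anion donates a lone pair to the carbocation, forming the new C–Br σ-bond and giving the neutral alkyl halide.
Total: 3 elementary steps.

3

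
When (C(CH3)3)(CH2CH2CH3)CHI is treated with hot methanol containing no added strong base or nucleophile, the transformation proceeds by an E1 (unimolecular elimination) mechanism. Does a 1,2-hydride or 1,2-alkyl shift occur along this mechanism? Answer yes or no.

The first-formed carbocation is secondary.
The adjacent tert-butyl carbon has no hydrogen but bears methyl groups; migration of one methyl with its bonding pair (a 1,2-methyl shift) places the charge on a tertiary centre.
Tertiary is more stable than secondary, so the shift occurs.

yes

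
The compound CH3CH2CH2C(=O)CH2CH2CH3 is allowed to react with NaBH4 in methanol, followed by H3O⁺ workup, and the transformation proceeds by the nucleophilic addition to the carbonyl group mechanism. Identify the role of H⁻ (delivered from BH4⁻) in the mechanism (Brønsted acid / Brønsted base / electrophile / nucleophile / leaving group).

nucleophile

Step 1: A lone pair / filled orbital on H⁻ (delivered from BH4⁻) attacks the electrophilic carbonyl carbon; the π(C=O) electrons shift onto oxygen, producing a tetrahedral alkoxide intermediate.
H⁻ (delivered from BH4⁻) donates an electron pair to form a new σ-bond to carbon — it is the nucleophile.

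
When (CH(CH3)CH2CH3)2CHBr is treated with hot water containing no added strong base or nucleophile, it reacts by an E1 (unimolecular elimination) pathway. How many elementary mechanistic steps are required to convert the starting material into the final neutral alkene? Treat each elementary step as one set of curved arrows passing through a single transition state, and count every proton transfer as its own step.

Step 1: The C–Br bond breaks with both electrons going to the bromide; Br⁻ leaves and a secondary carbocation remains.
Step 2: A 1,2-hydride shift from the adjacent sec-butyl carbon moves the positive charge from the secondary centre to an adjacent carbon, generating a more stable tertiary carbocation.
Step 3: A water molecule (solvent) deprotonates a β-carbon; as the C–H bond breaks, those electrons form the new alkene π bond.
Total: 3 elementary steps.

3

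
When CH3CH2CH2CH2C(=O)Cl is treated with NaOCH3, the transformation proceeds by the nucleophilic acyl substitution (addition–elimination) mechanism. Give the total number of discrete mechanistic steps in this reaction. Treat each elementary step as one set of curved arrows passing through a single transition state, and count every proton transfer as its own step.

Step 1: A lone pair on the O of CH3O⁻ attacks the electrophilic acyl carbon; the π(C=O) electrons move onto oxygen, giving a tetrahedral intermediate.
Step 2: Elimination step: re-formation of the carbonyl π bond drives out Cl⁻, giving the new acyl compound.
Total: 2 elementary steps.

2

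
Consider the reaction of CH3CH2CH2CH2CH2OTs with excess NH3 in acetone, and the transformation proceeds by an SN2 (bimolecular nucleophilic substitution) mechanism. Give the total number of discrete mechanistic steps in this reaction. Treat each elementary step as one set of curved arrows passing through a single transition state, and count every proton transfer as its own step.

2

Step 1: A lone pair on the N of NH3 attacks the α-carbon from the back side while the C–O bond breaks; both bonding electrons leave with TsO⁻. The product of this concerted step is an alkylammonium ion.
Step 2: A second equivalent of NH3 removes a proton from the N, giving the neutral product.
Total: 2 elementary steps.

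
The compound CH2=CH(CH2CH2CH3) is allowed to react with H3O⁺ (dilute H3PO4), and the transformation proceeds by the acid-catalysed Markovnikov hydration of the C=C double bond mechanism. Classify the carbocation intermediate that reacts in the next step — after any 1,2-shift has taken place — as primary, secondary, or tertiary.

Step 1: Protonation of the alkene by H3O⁺: the π bond acts as the nucleophile and picks up H⁺, giving the more stable (Markovnikov) secondary carbocation. H2O is released.
No single 1,2-shift to an adjacent carbon would give a more-substituted cation, so no rearrangement occurs.

secondary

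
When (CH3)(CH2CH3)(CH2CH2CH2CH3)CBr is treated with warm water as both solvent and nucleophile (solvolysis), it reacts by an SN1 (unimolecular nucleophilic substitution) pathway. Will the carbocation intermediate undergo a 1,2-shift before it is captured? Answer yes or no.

The first-formed carbocation is tertiary.
No single 1,2-shift to an adjacent carbon would produce a more-substituted cation than the one already present, so no rearrangement occurs.

no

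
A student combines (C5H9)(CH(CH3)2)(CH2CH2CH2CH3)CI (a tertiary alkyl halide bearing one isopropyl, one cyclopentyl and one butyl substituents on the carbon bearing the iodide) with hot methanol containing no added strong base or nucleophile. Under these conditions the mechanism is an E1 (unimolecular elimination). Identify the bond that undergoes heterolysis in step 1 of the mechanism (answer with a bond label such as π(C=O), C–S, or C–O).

Step 1: Rate-determining heterolysis of the C–I bond gives I⁻ and a tertiary carbocation.
The bond broken in this step is the C–I bond.

C–I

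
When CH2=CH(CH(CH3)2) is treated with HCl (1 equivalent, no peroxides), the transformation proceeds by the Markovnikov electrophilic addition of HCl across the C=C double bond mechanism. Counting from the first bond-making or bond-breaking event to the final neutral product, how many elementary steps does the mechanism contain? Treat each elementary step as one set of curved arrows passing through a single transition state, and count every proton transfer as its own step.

3

Step 1: Electrophilic addition begins with the π(C=C) electrons forming a bond to the proton of HCl. Following Markovnikov's rule, the resulting cation is secondary. The H–Cl bond breaks heterolytically, releasing Cl⁻.
Step 2: A 1,2-hydride shift from the adjacent isopropyl carbon moves the positive charge from the secondary centre to an adjacent carbon, generating a more stable tertiary carbocation.
Step 3: Cl⁻ captures the cation: a lone pair on Cl⁻ fills the empty p orbital, producing the alkyl halide product.
Total: 3 elementary steps.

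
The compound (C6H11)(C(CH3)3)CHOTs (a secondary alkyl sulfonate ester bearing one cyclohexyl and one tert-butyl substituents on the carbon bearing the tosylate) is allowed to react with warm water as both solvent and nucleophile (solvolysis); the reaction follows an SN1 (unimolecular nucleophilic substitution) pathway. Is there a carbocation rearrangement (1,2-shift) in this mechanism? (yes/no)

yes

The first-formed carbocation is secondary.
The adjacent cyclohexyl carbon already bears 2 other carbon substituents and has a hydrogen to migrate; after a 1,2-hydride shift from that carbon the positive charge sits on a tertiary centre.
Tertiary is more stable than secondary, so the shift occurs.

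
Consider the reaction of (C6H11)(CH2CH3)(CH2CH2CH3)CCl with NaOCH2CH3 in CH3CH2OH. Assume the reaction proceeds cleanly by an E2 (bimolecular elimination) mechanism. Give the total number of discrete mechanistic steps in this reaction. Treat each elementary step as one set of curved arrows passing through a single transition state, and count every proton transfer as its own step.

1

Step 1: In one step, CH3CH2O⁻ pulls off a β-proton, the C–Cl bond cleaves, and a C=C double bond forms between the α- and β-carbons (E2, anti elimination).
Total: 1 elementary step.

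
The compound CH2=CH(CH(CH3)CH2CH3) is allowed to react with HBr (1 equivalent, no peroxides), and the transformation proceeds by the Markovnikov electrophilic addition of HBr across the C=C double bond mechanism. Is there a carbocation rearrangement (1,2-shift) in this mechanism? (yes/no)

The first-formed carbocation is secondary.
The adjacent sec-butyl carbon already bears 2 other carbon substituents and has a hydrogen to migrate; after a 1,2-hydride shift from that carbon the positive charge sits on a tertiary centre.
Tertiary is more stable than secondary, so the shift occurs.

yes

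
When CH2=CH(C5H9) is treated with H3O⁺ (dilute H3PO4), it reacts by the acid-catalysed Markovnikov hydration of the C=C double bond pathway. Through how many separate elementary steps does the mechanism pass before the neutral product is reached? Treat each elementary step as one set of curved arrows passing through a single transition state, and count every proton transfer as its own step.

Step 1: Electrophilic addition begins with the π(C=C) electrons forming a bond to the proton of H3O⁺. Following Markovnikov's rule, the resulting cation is secondary. H2O is released.
Step 2: Carbocation rearrangement: a 1,2-hydride shift from the adjacent cyclopentyl carbon converts the initially-formed secondary cation into the more stable tertiary cation.
Step 3: Nucleophilic capture of the cation by H2O produces the protonated alcohol (an oxonium ion).
Step 4: Deprotonation of the oxonium ion by a water molecule delivers the neutral alcohol and regenerates the acid catalyst.
Total: 4 elementary steps.

4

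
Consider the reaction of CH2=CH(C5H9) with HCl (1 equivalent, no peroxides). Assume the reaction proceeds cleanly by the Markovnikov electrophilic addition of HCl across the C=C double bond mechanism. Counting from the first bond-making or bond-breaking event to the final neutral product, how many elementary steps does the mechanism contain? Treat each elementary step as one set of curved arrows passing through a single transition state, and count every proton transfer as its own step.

3

Step 1: The π electrons of the C=C bond attack a proton of HCl; Markovnikov addition places the new C–H on the less-substituted alkene carbon, so the positive charge ends up on the more-substituted carbon — a secondary carbocation. The H–Cl bond breaks heterolytically, releasing Cl⁻.
Step 2: A hydride (H with its bonding pair) migrates from the adjacent cyclopentyl carbon to the cationic centre — a 1,2-hydride shift — upgrading the secondary cation to a tertiary one.
Step 3: Cl⁻ captures the cation: a lone pair on Cl⁻ fills the empty p orbital, producing the alkyl halide product.
Total: 3 elementary steps.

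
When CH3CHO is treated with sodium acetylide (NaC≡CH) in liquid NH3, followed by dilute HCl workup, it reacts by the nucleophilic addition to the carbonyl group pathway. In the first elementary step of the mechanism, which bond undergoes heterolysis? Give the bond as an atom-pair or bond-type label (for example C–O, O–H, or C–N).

Step 1: HC≡C⁻ attacks the sp² carbonyl carbon; the C=O π bond breaks and the electrons end up as a lone pair on the alkoxide oxygen of the tetrahedral intermediate.
The bond broken in this step is the π(C=O) bond.

π(C=O)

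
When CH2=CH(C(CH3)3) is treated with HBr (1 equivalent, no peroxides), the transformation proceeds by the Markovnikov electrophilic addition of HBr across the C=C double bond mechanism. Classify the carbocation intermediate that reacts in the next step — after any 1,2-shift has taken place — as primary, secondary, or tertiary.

tertiary

Step 1: Electrophilic addition begins with the π(C=C) electrons forming a bond to the proton of HBr. Following Markovnikov's rule, the resulting cation is secondary. The H–Br bond breaks heterolytically, releasing Br⁻.
Step 2: A methyl group with its bonding pair migrates from the adjacent tert-butyl carbon to the cationic centre — a 1,2-methyl shift — upgrading the secondary cation to a tertiary one.
The cation rearranges from secondary to tertiary via a 1,2-methyl shift from the adjacent tert-butyl carbon; the tertiary cation is what reacts next.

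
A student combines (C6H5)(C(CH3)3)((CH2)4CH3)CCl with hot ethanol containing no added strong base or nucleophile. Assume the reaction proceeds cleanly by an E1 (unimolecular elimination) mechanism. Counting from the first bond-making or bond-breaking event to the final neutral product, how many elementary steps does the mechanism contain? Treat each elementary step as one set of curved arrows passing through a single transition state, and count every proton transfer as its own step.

2

Step 1: The C–Cl bond breaks with both electrons going to the chloride; Cl⁻ leaves and a tertiary carbocation remains.
(No 1,2-shift: no single shift to an adjacent carbon would give a more stable cation.)
Step 2: An ethanol molecule (solvent) deprotonates a β-carbon; as the C–H bond breaks, those electrons form the new alkene π bond.
Total: 2 elementary steps.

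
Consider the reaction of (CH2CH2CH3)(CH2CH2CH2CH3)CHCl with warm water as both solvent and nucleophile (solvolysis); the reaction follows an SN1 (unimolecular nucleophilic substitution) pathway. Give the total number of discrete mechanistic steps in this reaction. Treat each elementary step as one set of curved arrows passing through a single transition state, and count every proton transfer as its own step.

3

Step 1: The C–Cl bond breaks with both electrons going to the chloride; Cl⁻ leaves and a secondary carbocation remains.
(No 1,2-shift: no single shift to an adjacent carbon would give a more stable cation.)
Step 2: A lone pair on the oxygen of H2O attacks the carbocation, forming a new C–O σ-bond and an oxonium ion.
Step 3: A second solvent molecule removes the proton on oxygen, giving the neutral alcohol product.
Total: 3 elementary steps.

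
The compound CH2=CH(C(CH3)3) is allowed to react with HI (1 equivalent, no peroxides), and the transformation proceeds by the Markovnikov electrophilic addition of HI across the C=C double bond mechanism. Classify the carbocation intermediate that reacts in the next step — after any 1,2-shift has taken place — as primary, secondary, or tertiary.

tertiary

Step 1: Electrophilic addition begins with the π(C=C) electrons forming a bond to the proton of HI. Following Markovnikov's rule, the resulting cation is secondary. The H–I bond breaks heterolytically, releasing I⁻.
Step 2: A 1,2-methyl shift from the adjacent tert-butyl carbon moves the positive charge from the secondary centre to an adjacent carbon, generating a more stable tertiary carbocation.
The cation rearranges from secondary to tertiary via a 1,2-methyl shift from the adjacent tert-butyl carbon; the tertiary cation is what reacts next.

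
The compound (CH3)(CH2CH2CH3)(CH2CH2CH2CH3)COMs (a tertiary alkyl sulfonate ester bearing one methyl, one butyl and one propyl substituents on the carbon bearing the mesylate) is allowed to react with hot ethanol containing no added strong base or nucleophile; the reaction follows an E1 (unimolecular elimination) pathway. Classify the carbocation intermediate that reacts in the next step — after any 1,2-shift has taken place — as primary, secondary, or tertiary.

Step 1: Unassisted departure of MsO⁻ (taking the C–O bonding pair) generates a tertiary carbocation.
No single 1,2-shift to an adjacent carbon would give a more-substituted cation, so no rearrangement occurs.

tertiary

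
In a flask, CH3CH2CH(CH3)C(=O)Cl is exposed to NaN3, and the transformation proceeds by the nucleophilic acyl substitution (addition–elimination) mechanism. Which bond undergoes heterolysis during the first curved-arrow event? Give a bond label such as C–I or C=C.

Step 1: A lone pair on the N of N3⁻ attacks the electrophilic acyl carbon; the π(C=O) electrons move onto oxygen, giving a tetrahedral intermediate.
The bond broken in this step is the π(C=O) bond.

π(C=O)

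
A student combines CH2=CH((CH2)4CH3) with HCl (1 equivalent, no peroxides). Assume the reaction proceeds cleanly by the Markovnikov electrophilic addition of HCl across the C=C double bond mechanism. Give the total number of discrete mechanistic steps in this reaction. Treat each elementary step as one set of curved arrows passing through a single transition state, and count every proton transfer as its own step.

2

Step 1: The π electrons of the C=C bond attack a proton of HCl; Markovnikov addition places the new C–H on the less-substituted alkene carbon, so the positive charge ends up on the more-substituted carbon — a secondary carbocation. The H–Cl bond breaks heterolytically, releasing Cl⁻.
(No 1,2-shift: no single shift to an adjacent carbon would give a more stable cation.)
Step 2: Cl⁻ captures the cation: a lone pair on Cl⁻ fills the empty p orbital, producing the alkyl halide product.
Total: 2 elementary steps.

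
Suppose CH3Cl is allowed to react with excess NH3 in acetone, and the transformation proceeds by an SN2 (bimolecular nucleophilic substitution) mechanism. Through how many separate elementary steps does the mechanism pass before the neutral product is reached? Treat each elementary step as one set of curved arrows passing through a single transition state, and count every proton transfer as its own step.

2

Step 1: A lone pair on the N of NH3 attacks the α-carbon from the back side while the C–Cl bond breaks; both bonding electrons leave with Cl⁻. The product of this concerted step is an alkylammonium ion.
Step 2: A second equivalent of NH3 removes a proton from the N, giving the neutral product.
Total: 2 elementary steps.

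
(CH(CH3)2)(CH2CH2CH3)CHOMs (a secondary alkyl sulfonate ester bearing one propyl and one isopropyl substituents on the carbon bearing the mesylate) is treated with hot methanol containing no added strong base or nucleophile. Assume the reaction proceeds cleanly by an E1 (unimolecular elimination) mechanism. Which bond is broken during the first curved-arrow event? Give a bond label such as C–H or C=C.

C–O

Step 1: The C–O bond breaks with both electrons going to the mesylate; MsO⁻ leaves and a secondary carbocation remains.
The bond broken in this step is the C–O bond.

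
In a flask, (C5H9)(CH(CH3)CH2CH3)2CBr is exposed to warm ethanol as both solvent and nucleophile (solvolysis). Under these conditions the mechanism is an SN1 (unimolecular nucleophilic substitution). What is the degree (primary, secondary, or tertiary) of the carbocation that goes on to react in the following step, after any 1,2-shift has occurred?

tertiary

Step 1: Unassisted departure of Br⁻ (taking the C–Br bonding pair) generates a tertiary carbocation.
No single 1,2-shift to an adjacent carbon would give a more-substituted cation, so no rearrangement occurs.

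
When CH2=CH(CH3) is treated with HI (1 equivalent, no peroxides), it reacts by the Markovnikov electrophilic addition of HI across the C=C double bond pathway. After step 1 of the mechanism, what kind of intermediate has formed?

secondary carbocation

Step 1: Electrophilic addition begins with the π(C=C) electrons forming a bond to the proton of HI. Following Markovnikov's rule, the resulting cation is secondary. The H–I bond breaks heterolytically, releasing I⁻.
After step 1 the species present is a secondary carbocation.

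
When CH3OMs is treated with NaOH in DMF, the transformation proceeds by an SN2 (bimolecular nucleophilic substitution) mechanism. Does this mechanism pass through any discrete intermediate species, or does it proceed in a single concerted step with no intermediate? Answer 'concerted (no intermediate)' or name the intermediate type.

concerted (no intermediate)

Backside attack by OH⁻ on the carbon bearing the mesylate: the new C–O bond forms as the C–O bond breaks, with Walden inversion at carbon.
All bond changes occur in one transition state; no discrete intermediate is formed.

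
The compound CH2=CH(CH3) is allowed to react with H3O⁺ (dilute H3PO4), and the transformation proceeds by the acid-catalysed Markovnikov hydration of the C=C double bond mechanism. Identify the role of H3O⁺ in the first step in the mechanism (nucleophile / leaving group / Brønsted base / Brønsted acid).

Brønsted acid

Step 1: Protonation of the alkene by H3O⁺: the π bond acts as the nucleophile and picks up H⁺, giving the more stable (Markovnikov) secondary carbocation. H2O is released.
H3O⁺ in the first step donates a proton in a proton-transfer step — a Brønsted acid.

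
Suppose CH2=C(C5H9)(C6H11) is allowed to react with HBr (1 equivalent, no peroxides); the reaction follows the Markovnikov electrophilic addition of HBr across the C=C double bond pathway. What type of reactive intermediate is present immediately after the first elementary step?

Step 1: The π electrons of the C=C bond attack a proton of HBr; Markovnikov addition places the new C–H on the less-substituted alkene carbon, so the positive charge ends up on the more-substituted carbon — a tertiary carbocation. The H–Br bond breaks heterolytically, releasing Br⁻.
After step 1 the species present is a tertiary carbocation.

tertiary carbocation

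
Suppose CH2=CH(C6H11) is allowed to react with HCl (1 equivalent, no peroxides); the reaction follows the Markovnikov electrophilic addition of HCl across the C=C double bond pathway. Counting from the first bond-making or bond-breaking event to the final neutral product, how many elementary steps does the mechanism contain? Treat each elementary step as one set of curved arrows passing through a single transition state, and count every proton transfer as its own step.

Step 1: Electrophilic addition begins with the π(C=C) electrons forming a bond to the proton of HCl. Following Markovnikov's rule, the resulting cation is secondary. The H–Cl bond breaks heterolytically, releasing Cl⁻.
Step 2: Carbocation rearrangement: a 1,2-hydride shift from the adjacent cyclohexyl carbon converts the initially-formed secondary cation into the more stable tertiary cation.
Step 3: Cl⁻ captures the cation: a lone pair on Cl⁻ fills the empty p orbital, producing the alkyl halide product.
Total: 3 elementary steps.

3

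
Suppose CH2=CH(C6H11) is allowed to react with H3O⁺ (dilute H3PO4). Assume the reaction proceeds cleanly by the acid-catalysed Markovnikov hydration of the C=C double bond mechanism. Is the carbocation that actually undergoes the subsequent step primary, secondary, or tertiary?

tertiary

Step 1: The π electrons of the C=C bond attack a proton of H3O⁺; Markovnikov addition places the new C–H on the less-substituted alkene carbon, so the positive charge ends up on the more-substituted carbon — a secondary carbocation. H2O is released.
Step 2: Carbocation rearrangement: a 1,2-hydride shift from the adjacent cyclohexyl carbon converts the initially-formed secondary cation into the more stable tertiary cation.
The cation rearranges from secondary to tertiary via a 1,2-hydride shift from the adjacent cyclohexyl carbon; the tertiary cation is what reacts next.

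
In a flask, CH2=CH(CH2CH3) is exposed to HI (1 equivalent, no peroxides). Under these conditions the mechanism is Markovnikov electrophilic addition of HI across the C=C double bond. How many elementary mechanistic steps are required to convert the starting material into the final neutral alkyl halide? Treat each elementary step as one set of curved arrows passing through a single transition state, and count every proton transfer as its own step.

2

Step 1: The π electrons of the C=C bond attack a proton of HI; Markovnikov addition places the new C–H on the less-substituted alkene carbon, so the positive charge ends up on the more-substituted carbon — a secondary carbocation. The H–I bond breaks heterolytically, releasing I⁻.
(No 1,2-shift: no single shift to an adjacent carbon would give a more stable cation.)
Step 2: I⁻ captures the cation: a lone pair on I⁻ fills the empty p orbital, producing the alkyl halide product.
Total: 2 elementary steps.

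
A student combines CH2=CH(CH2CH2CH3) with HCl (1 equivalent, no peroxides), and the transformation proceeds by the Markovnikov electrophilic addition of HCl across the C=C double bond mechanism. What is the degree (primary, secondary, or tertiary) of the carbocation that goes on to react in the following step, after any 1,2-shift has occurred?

Step 1: Electrophilic addition begins with the π(C=C) electrons forming a bond to the proton of HCl. Following Markovnikov's rule, the resulting cation is secondary. The H–Cl bond breaks heterolytically, releasing Cl⁻.
No single 1,2-shift to an adjacent carbon would give a more-substituted cation, so no rearrangement occurs.

secondary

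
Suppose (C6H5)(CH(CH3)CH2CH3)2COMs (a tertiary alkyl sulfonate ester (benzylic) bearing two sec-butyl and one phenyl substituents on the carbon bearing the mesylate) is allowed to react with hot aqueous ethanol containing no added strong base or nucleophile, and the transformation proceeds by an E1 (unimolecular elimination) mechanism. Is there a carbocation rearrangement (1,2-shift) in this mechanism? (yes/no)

The first-formed carbocation is tertiary.
No single 1,2-shift to an adjacent carbon would produce a more-substituted cation than the one already present, so no rearrangement occurs.

no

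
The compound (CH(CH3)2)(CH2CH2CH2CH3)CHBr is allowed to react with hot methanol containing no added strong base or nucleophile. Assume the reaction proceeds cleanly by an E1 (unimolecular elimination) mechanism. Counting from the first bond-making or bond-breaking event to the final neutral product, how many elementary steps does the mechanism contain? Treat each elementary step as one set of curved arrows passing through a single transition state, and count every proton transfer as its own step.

Step 1: The C–Br bond breaks with both electrons going to the bromide; Br⁻ leaves and a secondary carbocation remains.
Step 2: Carbocation rearrangement: a 1,2-hydride shift from the adjacent isopropyl carbon converts the initially-formed secondary cation into the more stable tertiary cation.
Step 3: Loss of a β-proton to a methanol molecule of the solvent: the C–H bonding pair collapses toward the cationic carbon to form the C=C π bond, yielding the alkene.
Total: 3 elementary steps.

3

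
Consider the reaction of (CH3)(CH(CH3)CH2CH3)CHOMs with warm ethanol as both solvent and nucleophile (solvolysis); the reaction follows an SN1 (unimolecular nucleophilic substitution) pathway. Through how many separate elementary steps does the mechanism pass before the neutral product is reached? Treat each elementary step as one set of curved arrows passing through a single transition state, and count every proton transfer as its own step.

4

Step 1: Ionisation: the C–O σ-bond cleaves heterolytically; both bonding electrons depart with MsO⁻, leaving a secondary carbocation at the α-carbon.
Step 2: A hydride (H with its bonding pair) migrates from the adjacent sec-butyl carbon to the cationic centre — a 1,2-hydride shift — upgrading the secondary cation to a tertiary one.
Step 3: A lone pair on the oxygen of CH3CH2OH attacks the carbocation, forming a new C–O σ-bond and an oxonium ion.
Step 4: Deprotonation of the oxonium oxygen by solvent ethanol yields the neutral ether.
Total: 4 elementary steps.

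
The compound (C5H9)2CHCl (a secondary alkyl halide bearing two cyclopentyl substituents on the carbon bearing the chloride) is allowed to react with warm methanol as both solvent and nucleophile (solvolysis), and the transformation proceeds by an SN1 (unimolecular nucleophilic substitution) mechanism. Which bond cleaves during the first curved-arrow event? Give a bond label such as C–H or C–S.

C–Cl

Step 1: The C–Cl bond breaks with both electrons going to the chloride; Cl⁻ leaves and a secondary carbocation remains.
The bond broken in this step is the C–Cl bond.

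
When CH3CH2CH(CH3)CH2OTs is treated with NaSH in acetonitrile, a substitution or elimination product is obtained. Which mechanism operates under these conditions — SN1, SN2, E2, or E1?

Conditions: a primary substrate with a strong nucleophile in the polar aprotic solvent acetonitrile.
These conditions are the textbook signature of the SN2 pathway.
An unhindered substrate with a strong nucleophile in a polar aprotic solvent favours one-step backside displacement.

SN2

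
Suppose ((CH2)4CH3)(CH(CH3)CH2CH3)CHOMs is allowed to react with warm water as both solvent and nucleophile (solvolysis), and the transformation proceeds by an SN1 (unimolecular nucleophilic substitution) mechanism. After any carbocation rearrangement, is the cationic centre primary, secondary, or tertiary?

tertiary

Step 1: The C–O bond breaks with both electrons going to the mesylate; MsO⁻ leaves and a secondary carbocation remains.
Step 2: A hydride (H with its bonding pair) migrates from the adjacent sec-butyl carbon to the cationic centre — a 1,2-hydride shift — upgrading the secondary cation to a tertiary one.
The cation rearranges from secondary to tertiary via a 1,2-hydride shift from the adjacent sec-butyl carbon; the tertiary cation is what reacts next.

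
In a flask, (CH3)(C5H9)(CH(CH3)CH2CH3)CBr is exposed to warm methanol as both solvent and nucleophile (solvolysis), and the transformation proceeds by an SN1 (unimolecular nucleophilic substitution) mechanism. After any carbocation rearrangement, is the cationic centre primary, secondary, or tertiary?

tertiary

Step 1: Unassisted departure of Br⁻ (taking the C–Br bonding pair) generates a tertiary carbocation.
No single 1,2-shift to an adjacent carbon would give a more-substituted cation, so no rearrangement occurs.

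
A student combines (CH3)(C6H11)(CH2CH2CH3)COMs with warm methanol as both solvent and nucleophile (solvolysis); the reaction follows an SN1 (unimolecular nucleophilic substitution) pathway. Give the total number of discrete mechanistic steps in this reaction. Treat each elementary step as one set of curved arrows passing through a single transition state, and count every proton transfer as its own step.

3

Step 1: The C–O bond breaks with both electrons going to the mesylate; MsO⁻ leaves and a tertiary carbocation remains.
(No 1,2-shift: no single shift to an adjacent carbon would give a more stable cation.)
Step 2: A lone pair on the oxygen of CH3OH attacks the carbocation, forming a new C–O σ-bond and an oxonium ion.
Step 3: Deprotonation of the oxonium oxygen by solvent methanol yields the neutral ether.
Total: 3 elementary steps.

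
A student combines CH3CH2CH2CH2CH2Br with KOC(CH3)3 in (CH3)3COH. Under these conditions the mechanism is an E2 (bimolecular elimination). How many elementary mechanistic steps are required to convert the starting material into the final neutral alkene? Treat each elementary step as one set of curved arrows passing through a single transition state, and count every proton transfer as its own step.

Step 1: The strong base (CH3)3CO⁻ removes a β-hydrogen; in the same concerted event the electrons of the breaking C–H bond form the new π(C=C) bond and the C–Br σ-bond breaks, expelling Br⁻. Anti-periplanar geometry; one transition state.
Total: 1 elementary step.

1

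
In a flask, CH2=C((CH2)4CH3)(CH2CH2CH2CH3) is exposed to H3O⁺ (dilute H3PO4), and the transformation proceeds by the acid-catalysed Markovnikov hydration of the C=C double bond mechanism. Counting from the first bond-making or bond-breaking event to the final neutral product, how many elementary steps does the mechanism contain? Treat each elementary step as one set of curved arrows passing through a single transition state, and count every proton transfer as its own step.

Step 1: Protonation of the alkene by H3O⁺: the π bond acts as the nucleophile and picks up H⁺, giving the more stable (Markovnikov) tertiary carbocation. H2O is released.
(No 1,2-shift: no single shift to an adjacent carbon would give a more stable cation.)
Step 2: Water acts as the nucleophile: an oxygen lone pair bonds to the cationic carbon, giving an oxonium-ion intermediate.
Step 3: H2O removes a proton from the oxonium oxygen, regenerating H3O⁺ and giving the neutral alcohol.
Total: 3 elementary steps.

3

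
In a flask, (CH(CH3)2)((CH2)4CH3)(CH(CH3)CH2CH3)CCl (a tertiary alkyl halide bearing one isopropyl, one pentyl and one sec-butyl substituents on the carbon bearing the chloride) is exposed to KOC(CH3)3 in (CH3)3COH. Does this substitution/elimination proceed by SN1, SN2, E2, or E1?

E2

Conditions: a strong/bulky base with a tertiary substrate bearing a β-hydrogen.
These conditions are the textbook signature of the E2 pathway.
A strong (often hindered) base removes a β-H in concert with loss of the leaving group — bimolecular elimination.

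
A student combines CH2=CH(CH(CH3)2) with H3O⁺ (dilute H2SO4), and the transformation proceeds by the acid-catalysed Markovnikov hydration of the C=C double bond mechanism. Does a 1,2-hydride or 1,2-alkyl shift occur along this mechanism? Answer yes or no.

The first-formed carbocation is secondary.
The adjacent isopropyl carbon already bears 2 other carbon substituents and has a hydrogen to migrate; after a 1,2-hydride shift from that carbon the positive charge sits on a tertiary centre.
Tertiary is more stable than secondary, so the shift occurs.

yes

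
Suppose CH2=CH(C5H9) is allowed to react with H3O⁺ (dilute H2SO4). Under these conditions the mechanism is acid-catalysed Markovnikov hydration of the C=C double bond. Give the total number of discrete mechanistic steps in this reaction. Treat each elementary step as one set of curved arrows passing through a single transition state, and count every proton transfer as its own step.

4

Step 1: Electrophilic addition begins with the π(C=C) electrons forming a bond to the proton of H3O⁺. Following Markovnikov's rule, the resulting cation is secondary. H2O is released.
Step 2: A hydride (H with its bonding pair) migrates from the adjacent cyclopentyl carbon to the cationic centre — a 1,2-hydride shift — upgrading the secondary cation to a tertiary one.
Step 3: A lone pair on the oxygen of H2O attacks the carbocation, forming a C–O bond and an oxonium ion (a protonated alcohol).
Step 4: Deprotonation of the oxonium ion by a water molecule delivers the neutral alcohol and regenerates the acid catalyst.
Total: 4 elementary steps.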